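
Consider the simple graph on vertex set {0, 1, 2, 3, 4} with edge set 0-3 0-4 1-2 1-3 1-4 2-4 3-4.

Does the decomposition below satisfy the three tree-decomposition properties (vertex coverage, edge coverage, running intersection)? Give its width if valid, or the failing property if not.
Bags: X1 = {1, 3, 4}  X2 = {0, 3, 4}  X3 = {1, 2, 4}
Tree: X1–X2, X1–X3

Checking the three conditions: (i) the bags cover all of {0, 1, 2, 3, 4}; (ii) for each edge, some bag contains both endpoints; (iii) the bags containing any fixed vertex form a subtree. All hold, so the decomposition is valid with width 3 − 1 = 2.

Yes; width 2.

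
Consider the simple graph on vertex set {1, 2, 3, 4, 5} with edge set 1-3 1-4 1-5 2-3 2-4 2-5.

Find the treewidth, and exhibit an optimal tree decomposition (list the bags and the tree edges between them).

Each bag holds 3 vertices, so the decomposition has width 2, which upper-bounds the treewidth. The edges 3–1–4–2–3 form a cycle, so G is not a tree and its treewidth is at least 2. Combining the bounds, tw(G) = 2.

Treewidth 2.
Bags: B1 = {1, 2, 3}  B2 = {1, 2, 4}  B3 = {1, 2, 5}
Tree: B1–B2, B2–B3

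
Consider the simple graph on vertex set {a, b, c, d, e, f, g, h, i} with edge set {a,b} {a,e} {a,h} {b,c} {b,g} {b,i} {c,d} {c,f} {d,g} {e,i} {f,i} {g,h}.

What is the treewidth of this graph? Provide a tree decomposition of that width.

Each bag holds 4 vertices, so the decomposition has width 3, which upper-bounds the treewidth. For the lower bound: the 4 vertex sets {e,f,i}, {a}, {b}, {c,d,g,h} are disjoint, each induces a connected subgraph, and every pair is joined by at least one edge of G. Contracting each set to a single vertex therefore yields K_{4} as a minor, and since treewidth is minor-monotone, tw(G) ≥ tw(K_{4}) = 3. Therefore the treewidth is 3.

Treewidth 3.
One optimal decomposition is:
Bags: B1 = {a, e, f, i}  B2 = {a, b, f, i}  B3 = {a, b, c, f}  B4 = {a, b, c, h}  B5 = {b, c, g, h}  B6 = {c, d, g, h}
Tree: B1–B2, B2–B3, B3–B4, B4–B5, B5–B6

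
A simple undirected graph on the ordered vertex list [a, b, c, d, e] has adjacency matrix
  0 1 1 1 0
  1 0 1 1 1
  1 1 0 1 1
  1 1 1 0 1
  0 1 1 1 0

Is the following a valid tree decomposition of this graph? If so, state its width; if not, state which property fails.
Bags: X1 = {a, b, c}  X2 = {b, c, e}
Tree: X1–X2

A tree decomposition must satisfy three properties: every vertex lies in some bag; for every edge, both endpoints lie together in some bag; and for every vertex, the bags containing it form a connected subtree. Here vertex d appears in no bag, so the decomposition is invalid.

No — vertex d appears in no bag.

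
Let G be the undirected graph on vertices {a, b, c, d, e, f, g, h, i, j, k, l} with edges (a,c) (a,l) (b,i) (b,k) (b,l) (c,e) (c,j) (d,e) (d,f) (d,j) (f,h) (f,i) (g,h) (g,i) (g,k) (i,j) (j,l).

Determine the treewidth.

A width-3 tree decomposition is:
Bags: B1 = {b, g, h, k}  B2 = {b, g, h, i}  B3 = {b, f, h, i}  B4 = {b, f, i, l}  B5 = {f, i, j, l}  B6 = {d, f, j, l}  B7 = {a, d, j, l}  B8 = {a, c, d, j}  B9 = {a, c, d, e}
Tree: B1–B2, B2–B3, B3–B4, B4–B5, B5–B6, B6–B7, B7–B8, B8–B9
Every bag has size at most 4, so the width is 4 − 1 = 3 and tw(G) ≤ 3. For the lower bound: the 4 vertex sets {g,h,k}, {b}, {i}, {d,f,j,l} are disjoint, each induces a connected subgraph, and every pair is joined by at least one edge of G. Contracting each set to a single vertex therefore yields K_{4} as a minor, and since treewidth is minor-monotone, tw(G) ≥ tw(K_{4}) = 3. Hence tw(G) = 3 exactly.

3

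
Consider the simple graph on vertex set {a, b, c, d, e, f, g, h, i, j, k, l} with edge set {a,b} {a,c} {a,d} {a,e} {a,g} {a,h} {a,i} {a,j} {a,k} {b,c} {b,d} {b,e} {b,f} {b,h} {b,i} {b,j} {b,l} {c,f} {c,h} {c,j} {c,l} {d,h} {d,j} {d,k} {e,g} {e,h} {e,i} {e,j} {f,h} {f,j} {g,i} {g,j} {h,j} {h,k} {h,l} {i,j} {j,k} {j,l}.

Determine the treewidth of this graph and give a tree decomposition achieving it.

Each bag holds 5 vertices, so the decomposition has width 4, which upper-bounds the treewidth. Conversely, {a, e, g, i, j} is a clique of size 5, and the vertices of any clique must share a bag in every tree decomposition; so some bag has ≥ 5 vertices and tw(G) ≥ 4. Therefore the treewidth is 4.

Treewidth 4.
One optimal decomposition is:
Bags: B1 = {a, b, e, h, j}  B2 = {a, b, c, h, j}  B3 = {b, c, f, h, j}  B4 = {a, b, e, i, j}  B5 = {a, e, g, i, j}  B6 = {b, c, h, j, l}  B7 = {a, b, d, h, j}  B8 = {a, d, h, j, k}
Tree: B1–B2, B2–B3, B1–B4, B4–B5, B2–B6, B1–B7, B7–B8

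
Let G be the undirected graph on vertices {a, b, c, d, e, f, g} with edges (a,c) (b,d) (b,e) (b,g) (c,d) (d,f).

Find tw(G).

A width-1 tree decomposition is:
Bags: B1 = {b, e}  B2 = {b, d}  B3 = {d, f}  B4 = {c, d}  B5 = {a, c}  B6 = {b, g}
Tree: B1–B2, B2–B3, B3–B4, B4–B5, B1–B6
Every bag has size at most 2, so the width is 2 − 1 = 1 and tw(G) ≤ 1. Since G has at least one edge (e.g. e–b), it is not an edgeless graph, so tw(G) ≥ 1. Hence tw(G) = 1 exactly.

1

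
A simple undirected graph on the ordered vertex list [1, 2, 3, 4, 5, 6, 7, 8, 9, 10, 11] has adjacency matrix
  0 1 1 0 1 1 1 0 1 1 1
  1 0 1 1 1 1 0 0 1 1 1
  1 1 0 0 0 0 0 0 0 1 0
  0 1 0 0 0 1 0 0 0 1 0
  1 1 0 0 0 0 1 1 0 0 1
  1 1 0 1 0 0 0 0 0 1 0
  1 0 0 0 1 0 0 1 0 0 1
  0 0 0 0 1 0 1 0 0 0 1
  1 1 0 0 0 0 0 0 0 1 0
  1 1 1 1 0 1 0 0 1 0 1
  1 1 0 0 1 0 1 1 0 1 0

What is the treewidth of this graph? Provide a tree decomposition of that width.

Treewidth 3.
One such decomposition:
Bags: B1 = {1, 2, 5, 11}  B2 = {1, 2, 10, 11}  B3 = {1, 2, 6, 10}  B4 = {1, 5, 7, 11}  B5 = {1, 2, 3, 10}  B6 = {5, 7, 8, 11}  B7 = {1, 2, 9, 10}  B8 = {2, 4, 6, 10}
Tree: B1–B2, B2–B3, B1–B4, B3–B5, B4–B6, B3–B7, B3–B8

Each bag holds 4 vertices, so the decomposition has width 3, which upper-bounds the treewidth. For the lower bound, the 4 vertices {5, 7, 8, 11} are pairwise adjacent, and any tree decomposition puts a clique entirely inside one bag — forcing width ≥ 3. Hence tw(G) = 3 exactly.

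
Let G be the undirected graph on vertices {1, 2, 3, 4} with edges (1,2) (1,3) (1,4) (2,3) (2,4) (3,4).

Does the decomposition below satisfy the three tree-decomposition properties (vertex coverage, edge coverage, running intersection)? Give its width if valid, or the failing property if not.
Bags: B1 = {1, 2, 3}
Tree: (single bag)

A tree decomposition must satisfy three properties: every vertex lies in some bag; for every edge, both endpoints lie together in some bag; and for every vertex, the bags containing it form a connected subtree. Here vertex 4 appears in no bag, so the decomposition is invalid.

No — vertex 4 appears in no bag.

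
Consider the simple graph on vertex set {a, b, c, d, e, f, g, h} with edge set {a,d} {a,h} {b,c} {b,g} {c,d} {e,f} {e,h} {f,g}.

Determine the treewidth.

A width-2 tree decomposition is:
Bags: B1 = {a, c, d}  B2 = {a, b, c}  B3 = {a, b, g}  B4 = {a, f, g}  B5 = {a, e, f}  B6 = {a, e, h}
Tree: B1–B2, B2–B3, B3–B4, B4–B5, B5–B6
Every bag has size at most 3, so the width is 3 − 1 = 2 and tw(G) ≤ 2. Since a–d–c–b–g–f–e–h–a is a cycle in G, G is not acyclic. Forests are exactly the graphs of treewidth ≤ 1, so tw(G) ≥ 2. Hence tw(G) = 2 exactly.

2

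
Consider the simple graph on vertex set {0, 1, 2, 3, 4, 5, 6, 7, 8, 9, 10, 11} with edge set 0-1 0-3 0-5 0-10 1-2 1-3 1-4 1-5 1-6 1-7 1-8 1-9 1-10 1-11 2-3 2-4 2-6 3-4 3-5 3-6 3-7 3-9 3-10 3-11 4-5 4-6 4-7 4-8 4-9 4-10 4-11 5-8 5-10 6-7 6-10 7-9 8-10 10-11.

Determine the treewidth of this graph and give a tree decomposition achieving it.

Every bag has size at most 5, so the width is 5 − 1 = 4 and tw(G) ≤ 4. On the other hand G contains the 5-clique {1, 4, 5, 8, 10}. A clique must lie in a single bag of any decomposition, so no decomposition can have width below 4. Hence tw(G) = 4 exactly.

Treewidth 4.
One such decomposition:
Bags: B1 = {1, 3, 4, 5, 10}  B2 = {1, 3, 4, 6, 10}  B3 = {0, 1, 3, 5, 10}  B4 = {1, 3, 4, 10, 11}  B5 = {1, 3, 4, 6, 7}  B6 = {1, 2, 3, 4, 6}  B7 = {1, 4, 5, 8, 10}  B8 = {1, 3, 4, 7, 9}
Tree: B1–B2, B1–B3, B2–B4, B2–B5, B5–B6, B1–B7, B5–B8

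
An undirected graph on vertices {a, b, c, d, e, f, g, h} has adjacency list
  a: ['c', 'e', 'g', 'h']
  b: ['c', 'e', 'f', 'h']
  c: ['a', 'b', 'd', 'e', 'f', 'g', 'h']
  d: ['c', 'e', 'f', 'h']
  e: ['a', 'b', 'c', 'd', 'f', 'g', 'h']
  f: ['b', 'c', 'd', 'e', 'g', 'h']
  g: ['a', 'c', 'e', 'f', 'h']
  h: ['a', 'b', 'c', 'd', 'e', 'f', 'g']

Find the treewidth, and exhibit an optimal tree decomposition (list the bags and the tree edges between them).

Each bag holds 5 vertices, so the decomposition has width 4, which upper-bounds the treewidth. Conversely, {a, c, e, g, h} is a clique of size 5, and the vertices of any clique must share a bag in every tree decomposition; so some bag has ≥ 5 vertices and tw(G) ≥ 4. Therefore the treewidth is 4.

Treewidth 4.
Bags: B1 = {c, d, e, f, h}  B2 = {c, e, f, g, h}  B3 = {b, c, e, f, h}  B4 = {a, c, e, g, h}
Tree: B1–B2, B1–B3, B2–B4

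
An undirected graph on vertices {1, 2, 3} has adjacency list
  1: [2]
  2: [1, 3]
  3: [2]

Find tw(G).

1

A width-1 tree decomposition is:
Bags: B1 = {2, 3}  B2 = {1, 2}
Tree: B1–B2
The largest bag has 2 vertices, giving width 1; this decomposition certifies tw(G) ≤ 1. Since G has at least one edge (e.g. 2–3), it is not an edgeless graph, so tw(G) ≥ 1. Therefore the treewidth is 1.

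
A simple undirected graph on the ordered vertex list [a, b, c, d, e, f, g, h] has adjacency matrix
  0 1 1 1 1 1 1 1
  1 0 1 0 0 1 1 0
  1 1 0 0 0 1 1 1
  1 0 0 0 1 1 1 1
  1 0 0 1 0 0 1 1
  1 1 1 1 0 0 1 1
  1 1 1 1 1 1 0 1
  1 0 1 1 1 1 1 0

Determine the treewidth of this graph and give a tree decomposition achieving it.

The largest bag has 5 vertices, giving width 4; this decomposition certifies tw(G) ≤ 4. For the lower bound, the 5 vertices {a, d, e, g, h} are pairwise adjacent, and any tree decomposition puts a clique entirely inside one bag — forcing width ≥ 4. Hence tw(G) = 4 exactly.

Treewidth 4.
One optimal decomposition is:
Bags: B1 = {a, c, f, g, h}  B2 = {a, b, c, f, g}  B3 = {a, d, f, g, h}  B4 = {a, d, e, g, h}
Tree: B1–B2, B1–B3, B3–B4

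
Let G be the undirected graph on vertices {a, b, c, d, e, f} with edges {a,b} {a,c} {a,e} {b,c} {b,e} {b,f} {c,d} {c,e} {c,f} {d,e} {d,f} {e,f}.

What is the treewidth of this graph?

3

A width-3 tree decomposition is:
Bags: B1 = {b, c, e, f}  B2 = {a, b, c, e}  B3 = {c, d, e, f}
Tree: B1–B2, B1–B3
Each bag holds 4 vertices, so the decomposition has width 3, which upper-bounds the treewidth. Conversely, {a, b, c, e} is a clique of size 4, and the vertices of any clique must share a bag in every tree decomposition; so some bag has ≥ 4 vertices and tw(G) ≥ 3. Combining the bounds, tw(G) = 3.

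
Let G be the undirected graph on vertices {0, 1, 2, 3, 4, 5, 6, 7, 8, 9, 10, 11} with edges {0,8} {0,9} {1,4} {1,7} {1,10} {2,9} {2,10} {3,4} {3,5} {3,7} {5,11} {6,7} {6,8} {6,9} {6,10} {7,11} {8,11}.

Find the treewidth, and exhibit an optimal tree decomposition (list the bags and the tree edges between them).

Each bag holds 4 vertices, so the decomposition has width 3, which upper-bounds the treewidth. For the lower bound: the 4 vertex sets {3,4,5}, {11}, {7}, {1,6,8,10} are disjoint, each induces a connected subgraph, and every pair is joined by at least one edge of G. Contracting each set to a single vertex therefore yields K_{4} as a minor, and since treewidth is minor-monotone, tw(G) ≥ tw(K_{4}) = 3. Hence tw(G) = 3 exactly.

Treewidth 3.
One such decomposition:
Bags: B1 = {3, 4, 5, 11}  B2 = {3, 4, 7, 11}  B3 = {1, 4, 7, 11}  B4 = {1, 7, 8, 11}  B5 = {1, 6, 7, 8}  B6 = {1, 6, 8, 10}  B7 = {0, 6, 8, 10}  B8 = {0, 6, 9, 10}  B9 = {0, 2, 9, 10}
Tree: B1–B2, B2–B3, B3–B4, B4–B5, B5–B6, B6–B7, B7–B8, B8–B9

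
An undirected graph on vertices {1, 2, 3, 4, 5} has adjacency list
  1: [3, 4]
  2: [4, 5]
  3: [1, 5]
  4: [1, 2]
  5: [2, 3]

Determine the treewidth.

A width-2 tree decomposition is:
Bags: B1 = {1, 3, 4}  B2 = {3, 4, 5}  B3 = {2, 4, 5}
Tree: B1–B2, B2–B3
Each bag holds 3 vertices, so the decomposition has width 2, which upper-bounds the treewidth. For the lower bound, G contains the cycle 4–1–3–5–2–4, so G is not a forest; only forests have treewidth ≤ 1, hence tw(G) ≥ 2. Combining the bounds, tw(G) = 2.

2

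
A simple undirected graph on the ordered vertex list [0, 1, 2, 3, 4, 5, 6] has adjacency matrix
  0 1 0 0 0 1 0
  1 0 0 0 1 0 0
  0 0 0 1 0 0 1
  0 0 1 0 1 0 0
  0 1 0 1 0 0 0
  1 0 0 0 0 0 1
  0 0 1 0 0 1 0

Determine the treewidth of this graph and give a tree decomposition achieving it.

Treewidth 2.
One optimal decomposition is:
Bags: B1 = {1, 3, 4}  B2 = {1, 2, 3}  B3 = {1, 2, 6}  B4 = {1, 5, 6}  B5 = {0, 1, 5}
Tree: B1–B2, B2–B3, B3–B4, B4–B5

Every bag has size at most 3, so the width is 3 − 1 = 2 and tw(G) ≤ 2. For the lower bound, G contains the cycle 1–4–3–2–6–5–0–1, so G is not a forest; only forests have treewidth ≤ 1, hence tw(G) ≥ 2. Hence tw(G) = 2 exactly.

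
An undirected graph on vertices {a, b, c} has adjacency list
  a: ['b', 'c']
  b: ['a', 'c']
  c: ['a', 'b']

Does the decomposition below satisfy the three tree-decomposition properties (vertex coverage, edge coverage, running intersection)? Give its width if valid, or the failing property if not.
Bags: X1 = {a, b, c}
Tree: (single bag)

Every vertex of G appears in some bag (union = {a, b, c}); every edge is covered by a bag; and for each vertex v the set of bags containing v is connected in the bag tree. The decomposition is therefore valid. The largest bag has 3 vertices, so the width is 2.

Yes; width 2.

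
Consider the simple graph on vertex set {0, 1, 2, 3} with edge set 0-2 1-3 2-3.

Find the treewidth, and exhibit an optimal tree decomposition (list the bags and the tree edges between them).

The largest bag has 2 vertices, giving width 1; this decomposition certifies tw(G) ≤ 1. G has an edge, so its treewidth is at least 1. Combining the bounds, tw(G) = 1.

Treewidth 1.
Bags: B1 = {0, 2}  B2 = {2, 3}  B3 = {1, 3}
Tree: B1–B2, B2–B3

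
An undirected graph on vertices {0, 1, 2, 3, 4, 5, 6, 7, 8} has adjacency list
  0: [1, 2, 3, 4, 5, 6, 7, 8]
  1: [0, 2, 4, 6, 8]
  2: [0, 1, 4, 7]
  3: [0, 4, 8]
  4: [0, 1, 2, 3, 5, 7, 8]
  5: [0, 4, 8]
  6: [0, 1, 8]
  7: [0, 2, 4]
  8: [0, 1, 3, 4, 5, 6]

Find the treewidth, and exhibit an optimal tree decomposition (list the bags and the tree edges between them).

Treewidth 3.
One optimal decomposition is:
Bags: B1 = {0, 1, 4, 8}  B2 = {0, 4, 5, 8}  B3 = {0, 1, 2, 4}  B4 = {0, 1, 6, 8}  B5 = {0, 3, 4, 8}  B6 = {0, 2, 4, 7}
Tree: B1–B2, B1–B3, B1–B4, B2–B5, B3–B6

Every bag has size at most 4, so the width is 4 − 1 = 3 and tw(G) ≤ 3. For the lower bound, the 4 vertices {0, 1, 4, 8} are pairwise adjacent, and any tree decomposition puts a clique entirely inside one bag — forcing width ≥ 3. Therefore the treewidth is 3.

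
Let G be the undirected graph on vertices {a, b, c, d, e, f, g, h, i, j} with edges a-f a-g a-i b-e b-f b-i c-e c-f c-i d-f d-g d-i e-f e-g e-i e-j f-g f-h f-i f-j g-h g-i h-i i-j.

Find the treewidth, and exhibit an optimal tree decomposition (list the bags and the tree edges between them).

Every bag has size at most 4, so the width is 4 − 1 = 3 and tw(G) ≤ 3. For the lower bound, the 4 vertices {d, f, g, i} are pairwise adjacent, and any tree decomposition puts a clique entirely inside one bag — forcing width ≥ 3. Hence tw(G) = 3 exactly.

Treewidth 3.
One optimal decomposition is:
Bags: B1 = {f, g, h, i}  B2 = {e, f, g, i}  B3 = {a, f, g, i}  B4 = {d, f, g, i}  B5 = {b, e, f, i}  B6 = {e, f, i, j}  B7 = {c, e, f, i}
Tree: B1–B2, B2–B3, B1–B4, B2–B5, B2–B6, B5–B7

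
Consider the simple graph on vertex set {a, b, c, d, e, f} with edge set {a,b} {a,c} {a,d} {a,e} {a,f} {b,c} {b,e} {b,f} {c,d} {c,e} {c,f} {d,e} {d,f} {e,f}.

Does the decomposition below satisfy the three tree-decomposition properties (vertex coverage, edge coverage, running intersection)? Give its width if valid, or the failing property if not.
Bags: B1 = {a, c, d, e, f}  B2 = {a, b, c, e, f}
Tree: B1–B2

Yes; width 4.

Checking the three conditions: (i) the bags cover all of {a, b, c, d, e, f}; (ii) for each edge, some bag contains both endpoints; (iii) the bags containing any fixed vertex form a subtree. All hold, so the decomposition is valid with width 5 − 1 = 4.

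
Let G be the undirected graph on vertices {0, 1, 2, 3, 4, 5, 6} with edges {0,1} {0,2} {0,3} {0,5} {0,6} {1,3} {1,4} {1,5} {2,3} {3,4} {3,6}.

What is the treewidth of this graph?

A width-2 tree decomposition is:
Bags: B1 = {0, 3, 6}  B2 = {0, 1, 3}  B3 = {1, 3, 4}  B4 = {0, 1, 5}  B5 = {0, 2, 3}
Tree: B1–B2, B2–B3, B2–B4, B2–B5
Each bag holds 3 vertices, so the decomposition has width 2, which upper-bounds the treewidth. For the lower bound, the 3 vertices {0, 1, 3} are pairwise adjacent, and any tree decomposition puts a clique entirely inside one bag — forcing width ≥ 2. The upper and lower bounds meet at 2, so that is the treewidth.

2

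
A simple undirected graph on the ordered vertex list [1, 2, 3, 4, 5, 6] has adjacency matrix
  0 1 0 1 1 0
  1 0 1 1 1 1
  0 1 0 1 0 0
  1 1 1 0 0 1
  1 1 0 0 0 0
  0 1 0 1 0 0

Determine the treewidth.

A width-2 tree decomposition is:
Bags: B1 = {1, 2, 4}  B2 = {1, 2, 5}  B3 = {2, 3, 4}  B4 = {2, 4, 6}
Tree: B1–B2, B1–B3, B1–B4
Each bag holds 3 vertices, so the decomposition has width 2, which upper-bounds the treewidth. For the lower bound, the 3 vertices {1, 2, 4} are pairwise adjacent, and any tree decomposition puts a clique entirely inside one bag — forcing width ≥ 2. Combining the bounds, tw(G) = 2.

2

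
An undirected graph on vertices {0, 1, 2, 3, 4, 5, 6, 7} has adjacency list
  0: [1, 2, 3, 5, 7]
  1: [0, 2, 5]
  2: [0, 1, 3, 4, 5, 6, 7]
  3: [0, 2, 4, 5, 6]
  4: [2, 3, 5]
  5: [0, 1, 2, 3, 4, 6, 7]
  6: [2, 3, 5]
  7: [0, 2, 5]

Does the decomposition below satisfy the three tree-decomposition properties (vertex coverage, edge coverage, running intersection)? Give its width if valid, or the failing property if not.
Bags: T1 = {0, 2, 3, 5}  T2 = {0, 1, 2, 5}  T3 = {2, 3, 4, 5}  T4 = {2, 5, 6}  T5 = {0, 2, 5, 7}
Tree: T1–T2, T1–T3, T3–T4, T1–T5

No — edge (3,6) lies in no bag.

A tree decomposition must satisfy three properties: every vertex lies in some bag; for every edge, both endpoints lie together in some bag; and for every vertex, the bags containing it form a connected subtree. Here edge (3,6) lies in no bag, so the decomposition is invalid.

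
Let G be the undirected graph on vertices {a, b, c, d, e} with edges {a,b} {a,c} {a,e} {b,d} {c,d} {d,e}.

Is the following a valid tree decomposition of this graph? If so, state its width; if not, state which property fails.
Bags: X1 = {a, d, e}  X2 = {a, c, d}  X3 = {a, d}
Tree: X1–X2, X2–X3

A tree decomposition must satisfy three properties: every vertex lies in some bag; for every edge, both endpoints lie together in some bag; and for every vertex, the bags containing it form a connected subtree. Here vertex b appears in no bag, so the decomposition is invalid.

No — vertex b appears in no bag.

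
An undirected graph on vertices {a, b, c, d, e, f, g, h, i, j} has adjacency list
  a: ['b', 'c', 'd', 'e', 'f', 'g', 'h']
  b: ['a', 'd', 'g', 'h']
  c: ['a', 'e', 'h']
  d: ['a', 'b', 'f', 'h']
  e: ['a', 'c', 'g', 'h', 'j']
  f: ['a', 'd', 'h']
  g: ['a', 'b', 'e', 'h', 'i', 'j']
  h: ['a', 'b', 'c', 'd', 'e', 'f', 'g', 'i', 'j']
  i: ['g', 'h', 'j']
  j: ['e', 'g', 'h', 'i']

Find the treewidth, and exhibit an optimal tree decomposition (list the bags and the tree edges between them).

Treewidth 3.
One optimal decomposition is:
Bags: B1 = {g, h, i, j}  B2 = {e, g, h, j}  B3 = {a, e, g, h}  B4 = {a, b, g, h}  B5 = {a, b, d, h}  B6 = {a, c, e, h}  B7 = {a, d, f, h}
Tree: B1–B2, B2–B3, B3–B4, B4–B5, B3–B6, B5–B7

Each bag holds 4 vertices, so the decomposition has width 3, which upper-bounds the treewidth. Conversely, {e, g, h, j} is a clique of size 4, and the vertices of any clique must share a bag in every tree decomposition; so some bag has ≥ 4 vertices and tw(G) ≥ 3. Therefore the treewidth is 3.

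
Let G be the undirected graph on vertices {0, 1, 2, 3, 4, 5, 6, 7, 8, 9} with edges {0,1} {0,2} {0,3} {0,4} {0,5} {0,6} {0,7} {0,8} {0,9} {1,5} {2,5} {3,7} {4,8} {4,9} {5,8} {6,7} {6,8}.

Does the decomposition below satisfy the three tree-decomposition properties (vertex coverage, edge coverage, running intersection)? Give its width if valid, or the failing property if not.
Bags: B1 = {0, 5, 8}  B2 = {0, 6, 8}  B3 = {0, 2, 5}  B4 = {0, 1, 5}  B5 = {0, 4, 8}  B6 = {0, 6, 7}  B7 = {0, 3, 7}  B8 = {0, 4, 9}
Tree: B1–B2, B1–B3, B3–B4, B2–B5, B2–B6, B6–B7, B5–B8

Every vertex of G appears in some bag (union = {0, 1, 2, 3, 4, 5, 6, 7, 8, 9}); every edge is covered by a bag; and for each vertex v the set of bags containing v is connected in the bag tree. The decomposition is therefore valid. The largest bag has 3 vertices, so the width is 2.

Yes; width 2.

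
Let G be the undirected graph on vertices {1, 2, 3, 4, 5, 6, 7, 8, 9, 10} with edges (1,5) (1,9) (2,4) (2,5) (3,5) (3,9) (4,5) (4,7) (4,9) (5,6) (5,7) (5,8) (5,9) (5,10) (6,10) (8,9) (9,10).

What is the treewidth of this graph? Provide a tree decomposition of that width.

Each bag holds 3 vertices, so the decomposition has width 2, which upper-bounds the treewidth. Conversely, {1, 5, 9} is a clique of size 3, and the vertices of any clique must share a bag in every tree decomposition; so some bag has ≥ 3 vertices and tw(G) ≥ 2. Hence tw(G) = 2 exactly.

Treewidth 2.
Bags: B1 = {5, 9, 10}  B2 = {4, 5, 9}  B3 = {4, 5, 7}  B4 = {2, 4, 5}  B5 = {1, 5, 9}  B6 = {5, 8, 9}  B7 = {3, 5, 9}  B8 = {5, 6, 10}
Tree: B1–B2, B2–B3, B2–B4, B2–B5, B5–B6, B1–B7, B1–B8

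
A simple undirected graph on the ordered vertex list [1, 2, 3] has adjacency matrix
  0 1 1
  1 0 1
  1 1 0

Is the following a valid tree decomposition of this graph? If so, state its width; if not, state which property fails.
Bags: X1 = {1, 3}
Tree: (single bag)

No — vertex 2 appears in no bag.

A tree decomposition must satisfy three properties: every vertex lies in some bag; for every edge, both endpoints lie together in some bag; and for every vertex, the bags containing it form a connected subtree. Here vertex 2 appears in no bag, so the decomposition is invalid.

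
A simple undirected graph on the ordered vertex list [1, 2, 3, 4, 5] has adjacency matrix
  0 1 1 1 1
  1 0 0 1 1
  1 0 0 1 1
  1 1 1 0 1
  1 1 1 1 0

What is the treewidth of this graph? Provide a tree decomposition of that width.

Treewidth 3.
One such decomposition:
Bags: B1 = {1, 3, 4, 5}  B2 = {1, 2, 4, 5}
Tree: B1–B2

The largest bag has 4 vertices, giving width 3; this decomposition certifies tw(G) ≤ 3. For the lower bound, the 4 vertices {1, 2, 4, 5} are pairwise adjacent, and any tree decomposition puts a clique entirely inside one bag — forcing width ≥ 3. Hence tw(G) = 3 exactly.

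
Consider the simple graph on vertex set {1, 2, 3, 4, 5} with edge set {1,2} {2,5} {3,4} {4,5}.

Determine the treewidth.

A width-1 tree decomposition is:
Bags: B1 = {4, 5}  B2 = {2, 5}  B3 = {1, 2}  B4 = {3, 4}
Tree: B1–B2, B2–B3, B1–B4
Every bag has size at most 2, so the width is 2 − 1 = 1 and tw(G) ≤ 1. G has an edge, so its treewidth is at least 1. The upper and lower bounds meet at 1, so that is the treewidth.

1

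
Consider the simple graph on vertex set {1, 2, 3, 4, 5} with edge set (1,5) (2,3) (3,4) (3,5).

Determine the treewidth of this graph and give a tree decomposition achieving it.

The largest bag has 2 vertices, giving width 1; this decomposition certifies tw(G) ≤ 1. Since G has at least one edge (e.g. 3–5), it is not an edgeless graph, so tw(G) ≥ 1. Therefore the treewidth is 1.

Treewidth 1.
One optimal decomposition is:
Bags: B1 = {3, 5}  B2 = {3, 4}  B3 = {2, 3}  B4 = {1, 5}
Tree: B1–B2, B2–B3, B1–B4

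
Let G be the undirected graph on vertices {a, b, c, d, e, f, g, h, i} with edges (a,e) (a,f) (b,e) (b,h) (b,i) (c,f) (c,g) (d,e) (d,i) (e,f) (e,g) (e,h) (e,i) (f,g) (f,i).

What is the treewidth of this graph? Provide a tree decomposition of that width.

Treewidth 2.
Bags: B1 = {a, e, f}  B2 = {e, f, i}  B3 = {e, f, g}  B4 = {d, e, i}  B5 = {b, e, i}  B6 = {c, f, g}  B7 = {b, e, h}
Tree: B1–B2, B1–B3, B2–B4, B4–B5, B3–B6, B5–B7

The largest bag has 3 vertices, giving width 2; this decomposition certifies tw(G) ≤ 2. On the other hand G contains the 3-clique {d, e, i}. A clique must lie in a single bag of any decomposition, so no decomposition can have width below 2. Hence tw(G) = 2 exactly.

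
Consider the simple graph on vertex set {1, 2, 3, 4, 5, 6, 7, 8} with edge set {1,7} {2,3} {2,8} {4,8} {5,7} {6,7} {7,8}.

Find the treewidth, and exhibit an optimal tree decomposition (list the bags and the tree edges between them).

Treewidth 1.
One optimal decomposition is:
Bags: B1 = {1, 7}  B2 = {7, 8}  B3 = {6, 7}  B4 = {5, 7}  B5 = {2, 8}  B6 = {4, 8}  B7 = {2, 3}
Tree: B1–B2, B2–B3, B2–B4, B2–B5, B5–B6, B5–B7

Every bag has size at most 2, so the width is 2 − 1 = 1 and tw(G) ≤ 1. Any graph with an edge has treewidth ≥ 1, and G has the edge 1–7. Combining the bounds, tw(G) = 1.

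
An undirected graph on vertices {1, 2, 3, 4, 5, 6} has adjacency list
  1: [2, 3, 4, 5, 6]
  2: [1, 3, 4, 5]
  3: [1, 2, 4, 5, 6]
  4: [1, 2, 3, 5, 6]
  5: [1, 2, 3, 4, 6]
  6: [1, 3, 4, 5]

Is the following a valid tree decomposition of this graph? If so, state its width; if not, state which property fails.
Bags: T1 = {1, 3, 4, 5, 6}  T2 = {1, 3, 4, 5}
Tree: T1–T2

A tree decomposition must satisfy three properties: every vertex lies in some bag; for every edge, both endpoints lie together in some bag; and for every vertex, the bags containing it form a connected subtree. Here vertex 2 appears in no bag, so the decomposition is invalid.

No — vertex 2 appears in no bag.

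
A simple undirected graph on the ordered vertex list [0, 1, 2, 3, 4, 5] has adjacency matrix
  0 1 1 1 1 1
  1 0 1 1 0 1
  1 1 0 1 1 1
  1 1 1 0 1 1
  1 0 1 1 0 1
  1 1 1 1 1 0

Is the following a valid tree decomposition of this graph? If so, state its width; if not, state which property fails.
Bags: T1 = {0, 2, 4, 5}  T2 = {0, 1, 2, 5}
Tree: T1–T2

A tree decomposition must satisfy three properties: every vertex lies in some bag; for every edge, both endpoints lie together in some bag; and for every vertex, the bags containing it form a connected subtree. Here vertex 3 appears in no bag, so the decomposition is invalid.

No — vertex 3 appears in no bag.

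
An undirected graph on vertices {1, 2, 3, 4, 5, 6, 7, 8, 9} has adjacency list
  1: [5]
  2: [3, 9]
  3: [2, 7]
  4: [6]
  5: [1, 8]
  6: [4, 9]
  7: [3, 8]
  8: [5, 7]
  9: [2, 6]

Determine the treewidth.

A width-1 tree decomposition is:
Bags: B1 = {1, 5}  B2 = {5, 8}  B3 = {7, 8}  B4 = {3, 7}  B5 = {2, 3}  B6 = {2, 9}  B7 = {6, 9}  B8 = {4, 6}
Tree: B1–B2, B2–B3, B3–B4, B4–B5, B5–B6, B6–B7, B7–B8
Each bag holds 2 vertices, so the decomposition has width 1, which upper-bounds the treewidth. G has an edge, so its treewidth is at least 1. Therefore the treewidth is 1.

1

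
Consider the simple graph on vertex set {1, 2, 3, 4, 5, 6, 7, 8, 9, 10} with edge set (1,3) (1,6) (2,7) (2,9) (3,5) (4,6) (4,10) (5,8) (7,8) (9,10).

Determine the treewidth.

2

A width-2 tree decomposition is:
Bags: B1 = {1, 3, 6}  B2 = {3, 4, 6}  B3 = {3, 4, 10}  B4 = {3, 9, 10}  B5 = {2, 3, 9}  B6 = {2, 3, 7}  B7 = {3, 7, 8}  B8 = {3, 5, 8}
Tree: B1–B2, B2–B3, B3–B4, B4–B5, B5–B6, B6–B7, B7–B8
Every bag has size at most 3, so the width is 3 − 1 = 2 and tw(G) ≤ 2. For the lower bound, G contains the cycle 3–1–6–4–10–9–2–7–8–5–3, so G is not a forest; only forests have treewidth ≤ 1, hence tw(G) ≥ 2. Therefore the treewidth is 2.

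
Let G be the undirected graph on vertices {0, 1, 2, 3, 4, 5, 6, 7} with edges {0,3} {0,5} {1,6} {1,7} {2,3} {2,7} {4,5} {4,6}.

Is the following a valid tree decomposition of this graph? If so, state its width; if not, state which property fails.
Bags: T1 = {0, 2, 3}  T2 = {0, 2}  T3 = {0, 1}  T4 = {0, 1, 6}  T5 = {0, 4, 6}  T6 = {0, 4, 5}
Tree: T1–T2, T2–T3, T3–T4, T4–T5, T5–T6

No — vertex 7 appears in no bag.

A tree decomposition must satisfy three properties: every vertex lies in some bag; for every edge, both endpoints lie together in some bag; and for every vertex, the bags containing it form a connected subtree. Here vertex 7 appears in no bag, so the decomposition is invalid.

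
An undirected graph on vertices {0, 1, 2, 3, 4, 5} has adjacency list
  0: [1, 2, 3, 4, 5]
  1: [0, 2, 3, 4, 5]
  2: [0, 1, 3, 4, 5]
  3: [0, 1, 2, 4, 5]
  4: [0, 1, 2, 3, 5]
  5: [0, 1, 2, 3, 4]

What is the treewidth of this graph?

5

A width-5 tree decomposition is:
Bags: B1 = {0, 1, 2, 3, 4, 5}
Tree: (single bag)
With just one bag of size 6, the width is 6 − 1 = 5, so tw(G) ≤ 5. Conversely, {0, 1, 2, 3, 4, 5} is a clique of size 6, and the vertices of any clique must share a bag in every tree decomposition; so some bag has ≥ 6 vertices and tw(G) ≥ 5. The upper and lower bounds meet at 5, so that is the treewidth.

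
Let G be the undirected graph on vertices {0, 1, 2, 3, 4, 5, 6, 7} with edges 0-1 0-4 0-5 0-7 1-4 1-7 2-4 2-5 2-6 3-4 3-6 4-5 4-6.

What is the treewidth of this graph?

2

A width-2 tree decomposition is:
Bags: B1 = {2, 4, 5}  B2 = {0, 4, 5}  B3 = {0, 1, 4}  B4 = {0, 1, 7}  B5 = {2, 4, 6}  B6 = {3, 4, 6}
Tree: B1–B2, B2–B3, B3–B4, B1–B5, B5–B6
The largest bag has 3 vertices, giving width 2; this decomposition certifies tw(G) ≤ 2. Conversely, {0, 1, 4} is a clique of size 3, and the vertices of any clique must share a bag in every tree decomposition; so some bag has ≥ 3 vertices and tw(G) ≥ 2. Hence tw(G) = 2 exactly.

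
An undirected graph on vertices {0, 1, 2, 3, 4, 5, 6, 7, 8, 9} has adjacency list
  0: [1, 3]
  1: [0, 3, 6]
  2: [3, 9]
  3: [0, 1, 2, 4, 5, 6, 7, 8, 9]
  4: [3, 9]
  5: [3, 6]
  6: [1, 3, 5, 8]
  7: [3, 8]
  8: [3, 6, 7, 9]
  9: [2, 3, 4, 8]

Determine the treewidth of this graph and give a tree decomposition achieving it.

Every bag has size at most 3, so the width is 3 − 1 = 2 and tw(G) ≤ 2. Conversely, {0, 1, 3} is a clique of size 3, and the vertices of any clique must share a bag in every tree decomposition; so some bag has ≥ 3 vertices and tw(G) ≥ 2. Hence tw(G) = 2 exactly.

Treewidth 2.
Bags: B1 = {1, 3, 6}  B2 = {3, 5, 6}  B3 = {0, 1, 3}  B4 = {3, 6, 8}  B5 = {3, 8, 9}  B6 = {3, 4, 9}  B7 = {3, 7, 8}  B8 = {2, 3, 9}
Tree: B1–B2, B1–B3, B1–B4, B4–B5, B5–B6, B5–B7, B6–B8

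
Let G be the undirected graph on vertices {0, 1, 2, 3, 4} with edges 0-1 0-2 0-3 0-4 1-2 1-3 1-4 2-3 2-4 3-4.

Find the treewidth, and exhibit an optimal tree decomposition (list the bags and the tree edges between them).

Treewidth 4.
One optimal decomposition is:
Bags: B1 = {0, 1, 2, 3, 4}
Tree: (single bag)

A single bag containing all 5 vertices is trivially a valid decomposition of width 4. For the lower bound, the 5 vertices {0, 1, 2, 3, 4} are pairwise adjacent, and any tree decomposition puts a clique entirely inside one bag — forcing width ≥ 4. The upper and lower bounds meet at 4, so that is the treewidth.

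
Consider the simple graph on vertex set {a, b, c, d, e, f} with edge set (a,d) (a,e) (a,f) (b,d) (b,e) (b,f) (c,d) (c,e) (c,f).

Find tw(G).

A width-3 tree decomposition is:
Bags: B1 = {a, b, c, f}  B2 = {a, b, c, e}  B3 = {a, b, c, d}
Tree: B1–B2, B2–B3
Each bag holds 4 vertices, so the decomposition has width 3, which upper-bounds the treewidth. For the lower bound: the 4 vertex sets {c,f}, {a,e}, {b}, {d} are disjoint, each induces a connected subgraph, and every pair is joined by at least one edge of G. Contracting each set to a single vertex therefore yields K_{4} as a minor, and since treewidth is minor-monotone, tw(G) ≥ tw(K_{4}) = 3. Therefore the treewidth is 3.

3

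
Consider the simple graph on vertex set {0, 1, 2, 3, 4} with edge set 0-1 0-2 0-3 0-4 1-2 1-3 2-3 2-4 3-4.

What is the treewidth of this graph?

3

A width-3 tree decomposition is:
Bags: B1 = {0, 1, 2, 3}  B2 = {0, 2, 3, 4}
Tree: B1–B2
Every bag has size at most 4, so the width is 4 − 1 = 3 and tw(G) ≤ 3. Conversely, {0, 1, 2, 3} is a clique of size 4, and the vertices of any clique must share a bag in every tree decomposition; so some bag has ≥ 4 vertices and tw(G) ≥ 3. Combining the bounds, tw(G) = 3.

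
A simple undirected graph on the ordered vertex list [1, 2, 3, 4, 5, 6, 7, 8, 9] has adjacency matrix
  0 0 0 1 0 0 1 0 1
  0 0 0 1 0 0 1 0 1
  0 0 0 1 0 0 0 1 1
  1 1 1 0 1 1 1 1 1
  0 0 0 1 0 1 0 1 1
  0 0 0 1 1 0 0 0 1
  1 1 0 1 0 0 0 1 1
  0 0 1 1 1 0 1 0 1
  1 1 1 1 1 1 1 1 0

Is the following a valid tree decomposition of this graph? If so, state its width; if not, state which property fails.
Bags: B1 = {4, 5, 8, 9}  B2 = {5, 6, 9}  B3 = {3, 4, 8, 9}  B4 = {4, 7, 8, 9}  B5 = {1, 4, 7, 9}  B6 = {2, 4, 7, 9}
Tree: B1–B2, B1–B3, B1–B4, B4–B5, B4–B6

A tree decomposition must satisfy three properties: every vertex lies in some bag; for every edge, both endpoints lie together in some bag; and for every vertex, the bags containing it form a connected subtree. Here edge (4,6) lies in no bag, so the decomposition is invalid.

No — edge (4,6) lies in no bag.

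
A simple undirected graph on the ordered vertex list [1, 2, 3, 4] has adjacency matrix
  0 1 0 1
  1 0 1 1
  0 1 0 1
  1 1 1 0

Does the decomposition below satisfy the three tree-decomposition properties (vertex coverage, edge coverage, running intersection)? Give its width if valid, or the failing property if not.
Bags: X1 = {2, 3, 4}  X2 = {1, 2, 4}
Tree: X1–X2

Every vertex of G appears in some bag (union = {1, 2, 3, 4}); every edge is covered by a bag; and for each vertex v the set of bags containing v is connected in the bag tree. The decomposition is therefore valid. The largest bag has 3 vertices, so the width is 2.

Yes; width 2.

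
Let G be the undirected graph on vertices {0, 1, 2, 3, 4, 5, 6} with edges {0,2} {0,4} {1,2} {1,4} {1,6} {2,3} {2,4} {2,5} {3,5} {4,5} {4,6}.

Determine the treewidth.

2

A width-2 tree decomposition is:
Bags: B1 = {2, 4, 5}  B2 = {0, 2, 4}  B3 = {1, 2, 4}  B4 = {1, 4, 6}  B5 = {2, 3, 5}
Tree: B1–B2, B1–B3, B3–B4, B1–B5
Each bag holds 3 vertices, so the decomposition has width 2, which upper-bounds the treewidth. For the lower bound, the 3 vertices {2, 3, 5} are pairwise adjacent, and any tree decomposition puts a clique entirely inside one bag — forcing width ≥ 2. Therefore the treewidth is 2.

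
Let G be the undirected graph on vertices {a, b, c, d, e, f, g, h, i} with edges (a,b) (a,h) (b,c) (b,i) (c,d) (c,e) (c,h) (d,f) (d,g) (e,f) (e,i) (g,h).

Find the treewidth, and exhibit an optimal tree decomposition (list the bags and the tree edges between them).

Treewidth 3.
One optimal decomposition is:
Bags: B1 = {a, b, g, h}  B2 = {b, c, g, h}  B3 = {b, c, d, g}  B4 = {b, c, d, i}  B5 = {c, d, e, i}  B6 = {d, e, f, i}
Tree: B1–B2, B2–B3, B3–B4, B4–B5, B5–B6

Each bag holds 4 vertices, so the decomposition has width 3, which upper-bounds the treewidth. For the lower bound: the 4 vertex sets {a,g,h}, {b}, {c}, {d,e,f,i} are disjoint, each induces a connected subgraph, and every pair is joined by at least one edge of G. Contracting each set to a single vertex therefore yields K_{4} as a minor, and since treewidth is minor-monotone, tw(G) ≥ tw(K_{4}) = 3. The upper and lower bounds meet at 3, so that is the treewidth.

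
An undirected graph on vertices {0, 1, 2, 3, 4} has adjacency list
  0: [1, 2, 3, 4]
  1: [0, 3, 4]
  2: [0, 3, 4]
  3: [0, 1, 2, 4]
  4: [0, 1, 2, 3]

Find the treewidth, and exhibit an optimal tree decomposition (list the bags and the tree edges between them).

Every bag has size at most 4, so the width is 4 − 1 = 3 and tw(G) ≤ 3. For the lower bound, the 4 vertices {0, 1, 3, 4} are pairwise adjacent, and any tree decomposition puts a clique entirely inside one bag — forcing width ≥ 3. Hence tw(G) = 3 exactly.

Treewidth 3.
Bags: B1 = {0, 2, 3, 4}  B2 = {0, 1, 3, 4}
Tree: B1–B2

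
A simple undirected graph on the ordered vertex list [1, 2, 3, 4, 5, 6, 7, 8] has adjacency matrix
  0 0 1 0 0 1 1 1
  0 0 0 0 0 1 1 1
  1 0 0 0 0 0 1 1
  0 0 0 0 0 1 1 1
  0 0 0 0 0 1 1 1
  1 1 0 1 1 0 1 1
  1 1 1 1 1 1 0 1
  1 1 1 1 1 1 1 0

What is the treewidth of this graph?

3

A width-3 tree decomposition is:
Bags: B1 = {1, 6, 7, 8}  B2 = {5, 6, 7, 8}  B3 = {4, 6, 7, 8}  B4 = {1, 3, 7, 8}  B5 = {2, 6, 7, 8}
Tree: B1–B2, B2–B3, B1–B4, B3–B5
Each bag holds 4 vertices, so the decomposition has width 3, which upper-bounds the treewidth. For the lower bound, the 4 vertices {1, 3, 7, 8} are pairwise adjacent, and any tree decomposition puts a clique entirely inside one bag — forcing width ≥ 3. The upper and lower bounds meet at 3, so that is the treewidth.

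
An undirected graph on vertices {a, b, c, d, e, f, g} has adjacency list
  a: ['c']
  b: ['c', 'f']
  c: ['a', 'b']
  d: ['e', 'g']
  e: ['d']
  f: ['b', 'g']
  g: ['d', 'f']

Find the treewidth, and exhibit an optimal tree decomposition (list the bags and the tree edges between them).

Treewidth 1.
One optimal decomposition is:
Bags: B1 = {a, c}  B2 = {b, c}  B3 = {b, f}  B4 = {f, g}  B5 = {d, g}  B6 = {d, e}
Tree: B1–B2, B2–B3, B3–B4, B4–B5, B5–B6

Every bag has size at most 2, so the width is 2 − 1 = 1 and tw(G) ≤ 1. Since G has at least one edge (e.g. a–c), it is not an edgeless graph, so tw(G) ≥ 1. Combining the bounds, tw(G) = 1.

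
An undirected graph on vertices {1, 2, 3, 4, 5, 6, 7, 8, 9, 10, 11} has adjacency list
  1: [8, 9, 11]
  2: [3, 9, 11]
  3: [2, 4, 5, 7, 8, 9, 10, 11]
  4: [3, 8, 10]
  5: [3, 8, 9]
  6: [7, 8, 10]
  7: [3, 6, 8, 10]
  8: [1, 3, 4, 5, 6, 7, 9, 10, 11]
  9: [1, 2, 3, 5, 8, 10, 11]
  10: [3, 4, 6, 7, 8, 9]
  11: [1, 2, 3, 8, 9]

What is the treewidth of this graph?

3

A width-3 tree decomposition is:
Bags: B1 = {3, 8, 9, 10}  B2 = {3, 8, 9, 11}  B3 = {3, 5, 8, 9}  B4 = {3, 4, 8, 10}  B5 = {2, 3, 9, 11}  B6 = {3, 7, 8, 10}  B7 = {1, 8, 9, 11}  B8 = {6, 7, 8, 10}
Tree: B1–B2, B1–B3, B1–B4, B2–B5, B1–B6, B2–B7, B6–B8
Each bag holds 4 vertices, so the decomposition has width 3, which upper-bounds the treewidth. For the lower bound, the 4 vertices {1, 8, 9, 11} are pairwise adjacent, and any tree decomposition puts a clique entirely inside one bag — forcing width ≥ 3. Therefore the treewidth is 3.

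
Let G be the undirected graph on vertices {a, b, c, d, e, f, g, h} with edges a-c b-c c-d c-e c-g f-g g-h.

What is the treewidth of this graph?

A width-1 tree decomposition is:
Bags: B1 = {b, c}  B2 = {a, c}  B3 = {c, d}  B4 = {c, g}  B5 = {c, e}  B6 = {f, g}  B7 = {g, h}
Tree: B1–B2, B1–B3, B1–B4, B4–B5, B4–B6, B6–B7
Every bag has size at most 2, so the width is 2 − 1 = 1 and tw(G) ≤ 1. Any graph with an edge has treewidth ≥ 1, and G has the edge b–c. Combining the bounds, tw(G) = 1.

1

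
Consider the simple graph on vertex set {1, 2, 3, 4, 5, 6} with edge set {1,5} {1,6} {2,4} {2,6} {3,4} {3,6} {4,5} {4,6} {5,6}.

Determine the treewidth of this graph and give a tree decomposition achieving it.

The largest bag has 3 vertices, giving width 2; this decomposition certifies tw(G) ≤ 2. On the other hand G contains the 3-clique {1, 5, 6}. A clique must lie in a single bag of any decomposition, so no decomposition can have width below 2. Combining the bounds, tw(G) = 2.

Treewidth 2.
One optimal decomposition is:
Bags: B1 = {1, 5, 6}  B2 = {4, 5, 6}  B3 = {2, 4, 6}  B4 = {3, 4, 6}
Tree: B1–B2, B2–B3, B2–B4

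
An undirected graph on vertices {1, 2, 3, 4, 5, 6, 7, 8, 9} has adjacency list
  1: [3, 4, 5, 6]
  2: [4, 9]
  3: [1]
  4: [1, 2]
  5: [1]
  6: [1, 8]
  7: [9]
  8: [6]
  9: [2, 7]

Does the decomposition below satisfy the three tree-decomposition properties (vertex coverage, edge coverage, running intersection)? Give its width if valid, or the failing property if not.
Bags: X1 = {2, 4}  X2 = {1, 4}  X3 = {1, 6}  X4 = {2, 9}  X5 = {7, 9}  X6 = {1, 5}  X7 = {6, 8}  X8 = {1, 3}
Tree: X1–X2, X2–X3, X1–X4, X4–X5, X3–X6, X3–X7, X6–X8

Yes; width 1.

Checking the three conditions: (i) the bags cover all of {1, 2, 3, 4, 5, 6, 7, 8, 9}; (ii) for each edge, some bag contains both endpoints; (iii) the bags containing any fixed vertex form a subtree. All hold, so the decomposition is valid with width 2 − 1 = 1.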